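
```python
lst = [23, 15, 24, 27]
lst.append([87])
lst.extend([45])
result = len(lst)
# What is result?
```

After line 1: lst = [23, 15, 24, 27]
After line 2 (append adds [87] as single element): lst = [23, 15, 24, 27, [87]]
After line 3 (extend unpacks [45], adds 45): lst = [23, 15, 24, 27, [87], 45]
After line 4: result = len(lst) = 6

6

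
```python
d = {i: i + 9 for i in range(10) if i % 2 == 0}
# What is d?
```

{0: 9, 2: 11, 4: 13, 6: 15, 8: 17}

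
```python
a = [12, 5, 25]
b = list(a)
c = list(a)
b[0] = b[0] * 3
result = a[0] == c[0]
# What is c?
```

After line 1: a = [12, 5, 25]
After line 2 (b = list(a), copy): a = [12, 5, 25], b = [12, 5, 25]
After line 3 (c = list(a) is a copy, new object): c = [12, 5, 25]
After line 4 (b[0] = 12 * 3 = 36; only b mutates (copy)): a = [12, 5, 25], b = [36, 5, 25], c = [12, 5, 25]
After line 5 (a[0] = 12, c[0] = 12; result = True)

[12, 5, 25]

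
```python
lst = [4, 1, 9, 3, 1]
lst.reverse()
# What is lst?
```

[1, 3, 9, 1, 4]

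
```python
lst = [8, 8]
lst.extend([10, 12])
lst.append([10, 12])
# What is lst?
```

After line 1: lst = [8, 8]
After line 2 (extend unpacks [10, 12]): lst = [8, 8, 10, 12]
After line 3 (append adds [10, 12] as single element): lst = [8, 8, 10, 12, [10, 12]]

[8, 8, 10, 12, [10, 12]]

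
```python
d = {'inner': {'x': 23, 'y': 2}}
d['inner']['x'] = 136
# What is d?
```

After line 1: d = {'inner': {'x': 23, 'y': 2}}
After line 2 (inner x overwritten): d = {'inner': {'x': 136, 'y': 2}}

{'inner': {'x': 136, 'y': 2}}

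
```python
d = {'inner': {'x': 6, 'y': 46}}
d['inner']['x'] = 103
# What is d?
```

After line 1: d = {'inner': {'x': 6, 'y': 46}}
After line 2 (inner x overwritten): d = {'inner': {'x': 103, 'y': 46}}

{'inner': {'x': 103, 'y': 46}}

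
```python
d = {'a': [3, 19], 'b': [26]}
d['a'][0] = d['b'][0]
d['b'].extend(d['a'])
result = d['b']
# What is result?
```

After line 1: d = {'a': [3, 19], 'b': [26]}
After line 2 (a[0] = b[0] = 26): d = {'a': [26, 19], 'b': [26]}
After line 3 (b.extend(a) appends [26, 19]): d = {'a': [26, 19], 'b': [26, 26, 19]}
After line 4: result = d['b'] = [26, 26, 19]

[26, 26, 19]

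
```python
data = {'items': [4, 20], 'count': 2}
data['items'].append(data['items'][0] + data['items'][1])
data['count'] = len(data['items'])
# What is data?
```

After line 1: data = {'items': [4, 20], 'count': 2}
After line 2 (append 4 + 20 = 24): data = {'items': [4, 20, 24], 'count': 2}
After line 3 (count = len(items) = 3): data = {'items': [4, 20, 24], 'count': 3}

{'items': [4, 20, 24], 'count': 3}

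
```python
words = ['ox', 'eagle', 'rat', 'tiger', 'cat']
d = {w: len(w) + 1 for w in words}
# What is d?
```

{'ox': 3, 'eagle': 6, 'rat': 4, 'tiger': 6, 'cat': 4}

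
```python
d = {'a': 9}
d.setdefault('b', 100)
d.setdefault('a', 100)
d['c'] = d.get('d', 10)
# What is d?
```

After line 1: d = {'a': 9}
After line 2 (setdefault adds 'b'=100): d = {'a': 9, 'b': 100}
After line 3 (setdefault 'a' no-op, already exists): d = {'a': 9, 'b': 100}
After line 4 (get('d', 10) returns default since 'd' not in d): d = {'a': 9, 'b': 100, 'c': 10}

{'a': 9, 'b': 100, 'c': 10}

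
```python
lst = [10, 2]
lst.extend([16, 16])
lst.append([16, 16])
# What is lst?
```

After line 1: lst = [10, 2]
After line 2 (extend unpacks [16, 16]): lst = [10, 2, 16, 16]
After line 3 (append adds [16, 16] as single element): lst = [10, 2, 16, 16, [16, 16]]

[10, 2, 16, 16, [16, 16]]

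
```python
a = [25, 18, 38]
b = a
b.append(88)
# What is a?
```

After line 1: a = [25, 18, 38]
After line 2 (b = a is an alias, same object): a = [25, 18, 38], b = [25, 18, 38]
After line 3 (b.append mutates the shared list): a = [25, 18, 38, 88], b = [25, 18, 38, 88]

[25, 18, 38, 88]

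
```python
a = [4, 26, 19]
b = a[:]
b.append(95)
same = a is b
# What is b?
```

After line 1: a = [4, 26, 19]
After line 2 (b = a[:] is a shallow copy, new object): a = [4, 26, 19], b = [4, 26, 19]
After line 3 (append only mutates b): a = [4, 26, 19], b = [4, 26, 19, 95]
After line 4 (same = a is b; different objects -> False): same = False

[4, 26, 19, 95]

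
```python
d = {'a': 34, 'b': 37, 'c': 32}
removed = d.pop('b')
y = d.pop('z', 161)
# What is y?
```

After line 1: d = {'a': 34, 'b': 37, 'c': 32}
After line 2 (pop 'b' returns 37): d = {'a': 34, 'c': 32}, removed = 37
After line 3 (pop 'z' missing, returns default 161): d = {'a': 34, 'c': 32}, y = 161

161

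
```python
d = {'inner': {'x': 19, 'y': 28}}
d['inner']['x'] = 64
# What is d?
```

After line 1: d = {'inner': {'x': 19, 'y': 28}}
After line 2 (inner x overwritten): d = {'inner': {'x': 64, 'y': 28}}

{'inner': {'x': 64, 'y': 28}}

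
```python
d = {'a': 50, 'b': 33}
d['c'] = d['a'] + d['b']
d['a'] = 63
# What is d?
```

After line 1: d = {'a': 50, 'b': 33}
After line 2 (d['c'] = 50 + 33): d = {'a': 50, 'b': 33, 'c': 83}
After line 3: d = {'a': 63, 'b': 33, 'c': 83}

{'a': 63, 'b': 33, 'c': 83}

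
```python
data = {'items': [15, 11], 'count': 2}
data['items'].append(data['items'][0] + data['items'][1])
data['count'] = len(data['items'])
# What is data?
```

After line 1: data = {'items': [15, 11], 'count': 2}
After line 2 (append 15 + 11 = 26): data = {'items': [15, 11, 26], 'count': 2}
After line 3 (count = len(items) = 3): data = {'items': [15, 11, 26], 'count': 3}

{'items': [15, 11, 26], 'count': 3}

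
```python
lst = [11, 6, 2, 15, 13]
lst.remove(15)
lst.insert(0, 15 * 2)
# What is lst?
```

After line 1: lst = [11, 6, 2, 15, 13]
After line 2 (remove first 15): lst = [11, 6, 2, 13]
After line 3 (insert 30 at index 0): lst = [30, 11, 6, 2, 13]

[30, 11, 6, 2, 13]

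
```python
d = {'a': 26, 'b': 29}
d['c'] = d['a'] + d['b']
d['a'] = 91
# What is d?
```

After line 1: d = {'a': 26, 'b': 29}
After line 2 (d['c'] = 26 + 29): d = {'a': 26, 'b': 29, 'c': 55}
After line 3: d = {'a': 91, 'b': 29, 'c': 55}

{'a': 91, 'b': 29, 'c': 55}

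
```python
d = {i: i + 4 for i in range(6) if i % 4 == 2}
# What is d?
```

{2: 6}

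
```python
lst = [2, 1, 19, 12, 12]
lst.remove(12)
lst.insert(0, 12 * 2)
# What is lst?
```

After line 1: lst = [2, 1, 19, 12, 12]
After line 2 (remove first 12): lst = [2, 1, 19, 12]
After line 3 (insert 24 at index 0): lst = [24, 2, 1, 19, 12]

[24, 2, 1, 19, 12]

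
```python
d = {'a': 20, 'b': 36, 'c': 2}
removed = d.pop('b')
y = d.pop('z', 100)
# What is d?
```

After line 1: d = {'a': 20, 'b': 36, 'c': 2}
After line 2 (pop 'b' returns 36): d = {'a': 20, 'c': 2}, removed = 36
After line 3 (pop 'z' missing, returns default 100): d = {'a': 20, 'c': 2}, y = 100

{'a': 20, 'c': 2}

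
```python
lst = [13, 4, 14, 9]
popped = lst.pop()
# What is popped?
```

9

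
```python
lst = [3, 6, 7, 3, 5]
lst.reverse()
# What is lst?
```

[5, 3, 7, 6, 3]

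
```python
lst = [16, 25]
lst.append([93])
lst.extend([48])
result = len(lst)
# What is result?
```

After line 1: lst = [16, 25]
After line 2 (append adds [93] as single element): lst = [16, 25, [93]]
After line 3 (extend unpacks [48], adds 48): lst = [16, 25, [93], 48]
After line 4: result = len(lst) = 4

4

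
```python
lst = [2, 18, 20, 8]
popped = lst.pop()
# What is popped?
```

8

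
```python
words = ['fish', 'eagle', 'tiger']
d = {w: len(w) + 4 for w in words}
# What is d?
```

{'fish': 8, 'eagle': 9, 'tiger': 9}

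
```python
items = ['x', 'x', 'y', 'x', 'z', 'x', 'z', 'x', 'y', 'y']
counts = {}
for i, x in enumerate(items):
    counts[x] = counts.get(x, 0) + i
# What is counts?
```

Initial: counts = {}, items = ['x', 'x', 'y', 'x', 'z', 'x', 'z', 'x', 'y', 'y']
i=0, x='x': counts = {'x': 0}
i=1, x='x': counts = {'x': 1}
i=2, x='y': counts = {'x': 1, 'y': 2}
i=3, x='x': counts = {'x': 4, 'y': 2}
i=4, x='z': counts = {'x': 4, 'y': 2, 'z': 4}
i=5, x='x': counts = {'x': 9, 'y': 2, 'z': 4}
i=6, x='z': counts = {'x': 9, 'y': 2, 'z': 10}
i=7, x='x': counts = {'x': 16, 'y': 2, 'z': 10}
i=8, x='y': counts = {'x': 16, 'y': 10, 'z': 10}
i=9, x='y': counts = {'x': 16, 'y': 19, 'z': 10}

{'x': 16, 'y': 19, 'z': 10}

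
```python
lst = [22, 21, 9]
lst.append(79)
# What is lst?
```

[22, 21, 9, 79]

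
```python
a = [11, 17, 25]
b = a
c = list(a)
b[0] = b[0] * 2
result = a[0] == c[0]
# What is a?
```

After line 1: a = [11, 17, 25]
After line 2 (b = a, alias): a = [11, 17, 25], b = [11, 17, 25]
After line 3 (c = list(a) is a copy, new object): c = [11, 17, 25]
After line 4 (b[0] = 11 * 2 = 22; mutates shared a/b): a = b = [22, 17, 25], c = [11, 17, 25]
After line 5 (a[0] = 22, c[0] = 11; result = False)

[22, 17, 25]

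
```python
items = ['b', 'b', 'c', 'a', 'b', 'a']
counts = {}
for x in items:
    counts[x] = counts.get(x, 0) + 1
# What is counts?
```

Initial: counts = {}, items = ['b', 'b', 'c', 'a', 'b', 'a']
See 'b': counts = {'b': 1}
See 'b': counts = {'b': 2}
See 'c': counts = {'b': 2, 'c': 1}
See 'a': counts = {'b': 2, 'c': 1, 'a': 1}
See 'b': counts = {'b': 3, 'c': 1, 'a': 1}
See 'a': counts = {'b': 3, 'c': 1, 'a': 2}

{'b': 3, 'c': 1, 'a': 2}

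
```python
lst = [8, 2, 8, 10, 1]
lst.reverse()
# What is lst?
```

[1, 10, 8, 2, 8]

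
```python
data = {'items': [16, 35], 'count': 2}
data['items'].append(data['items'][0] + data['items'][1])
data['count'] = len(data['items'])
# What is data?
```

After line 1: data = {'items': [16, 35], 'count': 2}
After line 2 (append 16 + 35 = 51): data = {'items': [16, 35, 51], 'count': 2}
After line 3 (count = len(items) = 3): data = {'items': [16, 35, 51], 'count': 3}

{'items': [16, 35, 51], 'count': 3}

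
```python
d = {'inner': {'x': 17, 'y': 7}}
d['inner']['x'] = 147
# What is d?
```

After line 1: d = {'inner': {'x': 17, 'y': 7}}
After line 2 (inner x overwritten): d = {'inner': {'x': 147, 'y': 7}}

{'inner': {'x': 147, 'y': 7}}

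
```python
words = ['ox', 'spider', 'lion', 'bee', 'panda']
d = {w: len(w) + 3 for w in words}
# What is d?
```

{'ox': 5, 'spider': 9, 'lion': 7, 'bee': 6, 'panda': 8}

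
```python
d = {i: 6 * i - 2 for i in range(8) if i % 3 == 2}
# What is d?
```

{2: 10, 5: 28}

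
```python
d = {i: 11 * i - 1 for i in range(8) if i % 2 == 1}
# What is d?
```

{1: 10, 3: 32, 5: 54, 7: 76}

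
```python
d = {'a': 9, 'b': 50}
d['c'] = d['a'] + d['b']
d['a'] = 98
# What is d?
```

After line 1: d = {'a': 9, 'b': 50}
After line 2 (d['c'] = 9 + 50): d = {'a': 9, 'b': 50, 'c': 59}
After line 3: d = {'a': 98, 'b': 50, 'c': 59}

{'a': 98, 'b': 50, 'c': 59}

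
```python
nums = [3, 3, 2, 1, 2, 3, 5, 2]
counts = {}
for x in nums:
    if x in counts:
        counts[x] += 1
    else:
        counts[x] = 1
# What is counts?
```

Initial: counts = {}, nums = [3, 3, 2, 1, 2, 3, 5, 2]
See 3: counts = {3: 1}
See 3: counts = {3: 2}
See 2: counts = {3: 2, 2: 1}
See 1: counts = {3: 2, 2: 1, 1: 1}
See 2: counts = {3: 2, 2: 2, 1: 1}
See 3: counts = {3: 3, 2: 2, 1: 1}
See 5: counts = {3: 3, 2: 2, 1: 1, 5: 1}
See 2: counts = {3: 3, 2: 3, 1: 1, 5: 1}

{3: 3, 2: 3, 1: 1, 5: 1}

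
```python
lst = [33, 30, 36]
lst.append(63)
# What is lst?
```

[33, 30, 36, 63]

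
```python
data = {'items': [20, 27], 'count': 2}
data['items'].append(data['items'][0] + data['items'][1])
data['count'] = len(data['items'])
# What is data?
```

After line 1: data = {'items': [20, 27], 'count': 2}
After line 2 (append 20 + 27 = 47): data = {'items': [20, 27, 47], 'count': 2}
After line 3 (count = len(items) = 3): data = {'items': [20, 27, 47], 'count': 3}

{'items': [20, 27, 47], 'count': 3}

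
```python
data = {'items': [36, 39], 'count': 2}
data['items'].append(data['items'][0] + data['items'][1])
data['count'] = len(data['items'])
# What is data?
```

After line 1: data = {'items': [36, 39], 'count': 2}
After line 2 (append 36 + 39 = 75): data = {'items': [36, 39, 75], 'count': 2}
After line 3 (count = len(items) = 3): data = {'items': [36, 39, 75], 'count': 3}

{'items': [36, 39, 75], 'count': 3}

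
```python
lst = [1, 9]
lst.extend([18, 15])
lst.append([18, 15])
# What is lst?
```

After line 1: lst = [1, 9]
After line 2 (extend unpacks [18, 15]): lst = [1, 9, 18, 15]
After line 3 (append adds [18, 15] as single element): lst = [1, 9, 18, 15, [18, 15]]

[1, 9, 18, 15, [18, 15]]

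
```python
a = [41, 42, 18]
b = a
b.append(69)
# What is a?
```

After line 1: a = [41, 42, 18]
After line 2 (b = a is an alias, same object): a = [41, 42, 18], b = [41, 42, 18]
After line 3 (b.append mutates the shared list): a = [41, 42, 18, 69], b = [41, 42, 18, 69]

[41, 42, 18, 69]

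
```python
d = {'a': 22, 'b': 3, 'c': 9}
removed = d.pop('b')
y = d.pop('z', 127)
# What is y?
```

After line 1: d = {'a': 22, 'b': 3, 'c': 9}
After line 2 (pop 'b' returns 3): d = {'a': 22, 'c': 9}, removed = 3
After line 3 (pop 'z' missing, returns default 127): d = {'a': 22, 'c': 9}, y = 127

127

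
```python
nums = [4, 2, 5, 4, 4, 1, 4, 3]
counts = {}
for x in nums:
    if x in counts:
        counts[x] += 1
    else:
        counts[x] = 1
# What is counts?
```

Initial: counts = {}, nums = [4, 2, 5, 4, 4, 1, 4, 3]
See 4: counts = {4: 1}
See 2: counts = {4: 1, 2: 1}
See 5: counts = {4: 1, 2: 1, 5: 1}
See 4: counts = {4: 2, 2: 1, 5: 1}
See 4: counts = {4: 3, 2: 1, 5: 1}
See 1: counts = {4: 3, 2: 1, 5: 1, 1: 1}
See 4: counts = {4: 4, 2: 1, 5: 1, 1: 1}
See 3: counts = {4: 4, 2: 1, 5: 1, 1: 1, 3: 1}

{4: 4, 2: 1, 5: 1, 1: 1, 3: 1}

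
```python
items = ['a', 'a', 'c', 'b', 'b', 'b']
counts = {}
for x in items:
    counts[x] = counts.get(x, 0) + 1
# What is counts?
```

Initial: counts = {}, items = ['a', 'a', 'c', 'b', 'b', 'b']
See 'a': counts = {'a': 1}
See 'a': counts = {'a': 2}
See 'c': counts = {'a': 2, 'c': 1}
See 'b': counts = {'a': 2, 'c': 1, 'b': 1}
See 'b': counts = {'a': 2, 'c': 1, 'b': 2}
See 'b': counts = {'a': 2, 'c': 1, 'b': 3}

{'a': 2, 'c': 1, 'b': 3}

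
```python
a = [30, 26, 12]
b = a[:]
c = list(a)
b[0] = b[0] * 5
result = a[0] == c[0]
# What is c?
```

After line 1: a = [30, 26, 12]
After line 2 (b = a[:], copy): a = [30, 26, 12], b = [30, 26, 12]
After line 3 (c = list(a) is a copy, new object): c = [30, 26, 12]
After line 4 (b[0] = 30 * 5 = 150; only b mutates (copy)): a = [30, 26, 12], b = [150, 26, 12], c = [30, 26, 12]
After line 5 (a[0] = 30, c[0] = 30; result = True)

[30, 26, 12]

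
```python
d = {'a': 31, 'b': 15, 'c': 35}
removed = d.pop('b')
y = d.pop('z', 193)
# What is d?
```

After line 1: d = {'a': 31, 'b': 15, 'c': 35}
After line 2 (pop 'b' returns 15): d = {'a': 31, 'c': 35}, removed = 15
After line 3 (pop 'z' missing, returns default 193): d = {'a': 31, 'c': 35}, y = 193

{'a': 31, 'c': 35}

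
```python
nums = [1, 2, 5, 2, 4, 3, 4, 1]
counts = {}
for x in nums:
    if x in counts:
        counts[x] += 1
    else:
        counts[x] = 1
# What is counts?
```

Initial: counts = {}, nums = [1, 2, 5, 2, 4, 3, 4, 1]
See 1: counts = {1: 1}
See 2: counts = {1: 1, 2: 1}
See 5: counts = {1: 1, 2: 1, 5: 1}
See 2: counts = {1: 1, 2: 2, 5: 1}
See 4: counts = {1: 1, 2: 2, 5: 1, 4: 1}
See 3: counts = {1: 1, 2: 2, 5: 1, 4: 1, 3: 1}
See 4: counts = {1: 1, 2: 2, 5: 1, 4: 2, 3: 1}
See 1: counts = {1: 2, 2: 2, 5: 1, 4: 2, 3: 1}

{1: 2, 2: 2, 5: 1, 4: 2, 3: 1}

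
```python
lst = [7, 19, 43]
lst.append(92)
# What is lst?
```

[7, 19, 43, 92]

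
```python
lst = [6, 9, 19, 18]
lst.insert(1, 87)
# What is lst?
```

[6, 87, 9, 19, 18]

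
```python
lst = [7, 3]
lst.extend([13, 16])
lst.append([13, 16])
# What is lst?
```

After line 1: lst = [7, 3]
After line 2 (extend unpacks [13, 16]): lst = [7, 3, 13, 16]
After line 3 (append adds [13, 16] as single element): lst = [7, 3, 13, 16, [13, 16]]

[7, 3, 13, 16, [13, 16]]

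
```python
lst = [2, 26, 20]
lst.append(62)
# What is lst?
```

[2, 26, 20, 62]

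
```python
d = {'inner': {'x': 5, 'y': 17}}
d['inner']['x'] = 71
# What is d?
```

After line 1: d = {'inner': {'x': 5, 'y': 17}}
After line 2 (inner x overwritten): d = {'inner': {'x': 71, 'y': 17}}

{'inner': {'x': 71, 'y': 17}}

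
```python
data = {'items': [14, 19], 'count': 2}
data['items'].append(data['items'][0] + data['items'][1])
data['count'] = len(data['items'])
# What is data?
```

After line 1: data = {'items': [14, 19], 'count': 2}
After line 2 (append 14 + 19 = 33): data = {'items': [14, 19, 33], 'count': 2}
After line 3 (count = len(items) = 3): data = {'items': [14, 19, 33], 'count': 3}

{'items': [14, 19, 33], 'count': 3}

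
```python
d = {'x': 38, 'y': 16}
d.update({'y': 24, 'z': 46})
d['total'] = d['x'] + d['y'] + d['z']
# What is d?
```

After line 1: d = {'x': 38, 'y': 16}
After line 2 (y overwritten, z added): d = {'x': 38, 'y': 24, 'z': 46}
After line 3 (total = 38 + 24 + 46 = 108): d = {'x': 38, 'y': 24, 'z': 46, 'total': 108}

{'x': 38, 'y': 24, 'z': 46, 'total': 108}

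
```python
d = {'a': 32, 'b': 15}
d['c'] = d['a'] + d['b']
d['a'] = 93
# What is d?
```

After line 1: d = {'a': 32, 'b': 15}
After line 2 (d['c'] = 32 + 15): d = {'a': 32, 'b': 15, 'c': 47}
After line 3: d = {'a': 93, 'b': 15, 'c': 47}

{'a': 93, 'b': 15, 'c': 47}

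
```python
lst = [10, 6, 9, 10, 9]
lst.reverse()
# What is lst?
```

[9, 10, 9, 6, 10]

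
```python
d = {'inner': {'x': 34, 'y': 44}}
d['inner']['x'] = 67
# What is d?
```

After line 1: d = {'inner': {'x': 34, 'y': 44}}
After line 2 (inner x overwritten): d = {'inner': {'x': 67, 'y': 44}}

{'inner': {'x': 67, 'y': 44}}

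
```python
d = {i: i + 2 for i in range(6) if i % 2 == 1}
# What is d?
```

{1: 3, 3: 5, 5: 7}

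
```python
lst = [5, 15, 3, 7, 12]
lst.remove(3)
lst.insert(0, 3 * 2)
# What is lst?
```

After line 1: lst = [5, 15, 3, 7, 12]
After line 2 (remove first 3): lst = [5, 15, 7, 12]
After line 3 (insert 6 at index 0): lst = [6, 5, 15, 7, 12]

[6, 5, 15, 7, 12]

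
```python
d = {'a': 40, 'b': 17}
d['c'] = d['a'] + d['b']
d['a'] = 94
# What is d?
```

After line 1: d = {'a': 40, 'b': 17}
After line 2 (d['c'] = 40 + 17): d = {'a': 40, 'b': 17, 'c': 57}
After line 3: d = {'a': 94, 'b': 17, 'c': 57}

{'a': 94, 'b': 17, 'c': 57}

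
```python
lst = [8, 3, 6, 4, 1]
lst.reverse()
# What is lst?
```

[1, 4, 6, 3, 8]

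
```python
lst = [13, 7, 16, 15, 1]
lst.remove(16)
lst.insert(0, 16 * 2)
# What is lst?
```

After line 1: lst = [13, 7, 16, 15, 1]
After line 2 (remove first 16): lst = [13, 7, 15, 1]
After line 3 (insert 32 at index 0): lst = [32, 13, 7, 15, 1]

[32, 13, 7, 15, 1]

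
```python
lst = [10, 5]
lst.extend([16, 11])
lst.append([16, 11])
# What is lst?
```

After line 1: lst = [10, 5]
After line 2 (extend unpacks [16, 11]): lst = [10, 5, 16, 11]
After line 3 (append adds [16, 11] as single element): lst = [10, 5, 16, 11, [16, 11]]

[10, 5, 16, 11, [16, 11]]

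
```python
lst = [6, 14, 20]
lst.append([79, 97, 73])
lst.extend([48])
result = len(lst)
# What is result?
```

After line 1: lst = [6, 14, 20]
After line 2 (append adds [79, 97, 73] as single element): lst = [6, 14, 20, [79, 97, 73]]
After line 3 (extend unpacks [48], adds 48): lst = [6, 14, 20, [79, 97, 73], 48]
After line 4: result = len(lst) = 5

5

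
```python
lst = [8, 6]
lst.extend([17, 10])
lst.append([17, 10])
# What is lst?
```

After line 1: lst = [8, 6]
After line 2 (extend unpacks [17, 10]): lst = [8, 6, 17, 10]
After line 3 (append adds [17, 10] as single element): lst = [8, 6, 17, 10, [17, 10]]

[8, 6, 17, 10, [17, 10]]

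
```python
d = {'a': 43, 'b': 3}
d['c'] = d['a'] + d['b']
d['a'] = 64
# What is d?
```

After line 1: d = {'a': 43, 'b': 3}
After line 2 (d['c'] = 43 + 3): d = {'a': 43, 'b': 3, 'c': 46}
After line 3: d = {'a': 64, 'b': 3, 'c': 46}

{'a': 64, 'b': 3, 'c': 46}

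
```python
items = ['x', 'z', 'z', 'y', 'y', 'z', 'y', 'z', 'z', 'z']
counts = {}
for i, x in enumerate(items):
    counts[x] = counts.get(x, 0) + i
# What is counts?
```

Initial: counts = {}, items = ['x', 'z', 'z', 'y', 'y', 'z', 'y', 'z', 'z', 'z']
i=0, x='x': counts = {'x': 0}
i=1, x='z': counts = {'x': 0, 'z': 1}
i=2, x='z': counts = {'x': 0, 'z': 3}
i=3, x='y': counts = {'x': 0, 'z': 3, 'y': 3}
i=4, x='y': counts = {'x': 0, 'z': 3, 'y': 7}
i=5, x='z': counts = {'x': 0, 'z': 8, 'y': 7}
i=6, x='y': counts = {'x': 0, 'z': 8, 'y': 13}
i=7, x='z': counts = {'x': 0, 'z': 15, 'y': 13}
i=8, x='z': counts = {'x': 0, 'z': 23, 'y': 13}
i=9, x='z': counts = {'x': 0, 'z': 32, 'y': 13}

{'x': 0, 'z': 32, 'y': 13}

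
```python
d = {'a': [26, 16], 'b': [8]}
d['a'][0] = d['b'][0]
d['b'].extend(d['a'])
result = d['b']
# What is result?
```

After line 1: d = {'a': [26, 16], 'b': [8]}
After line 2 (a[0] = b[0] = 8): d = {'a': [8, 16], 'b': [8]}
After line 3 (b.extend(a) appends [8, 16]): d = {'a': [8, 16], 'b': [8, 8, 16]}
After line 4: result = d['b'] = [8, 8, 16]

[8, 8, 16]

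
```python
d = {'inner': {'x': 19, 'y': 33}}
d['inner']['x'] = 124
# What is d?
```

After line 1: d = {'inner': {'x': 19, 'y': 33}}
After line 2 (inner x overwritten): d = {'inner': {'x': 124, 'y': 33}}

{'inner': {'x': 124, 'y': 33}}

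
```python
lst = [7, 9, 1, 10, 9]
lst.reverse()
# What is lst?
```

[9, 10, 1, 9, 7]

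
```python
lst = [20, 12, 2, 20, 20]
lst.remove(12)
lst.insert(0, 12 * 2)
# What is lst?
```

After line 1: lst = [20, 12, 2, 20, 20]
After line 2 (remove first 12): lst = [20, 2, 20, 20]
After line 3 (insert 24 at index 0): lst = [24, 20, 2, 20, 20]

[24, 20, 2, 20, 20]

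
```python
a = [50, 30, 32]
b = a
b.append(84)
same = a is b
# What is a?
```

After line 1: a = [50, 30, 32]
After line 2 (b = a is an alias, same object): a = [50, 30, 32], b = [50, 30, 32]
After line 3 (b.append mutates the shared list): a = [50, 30, 32, 84], b = [50, 30, 32, 84]
After line 4 (same = a is b; same object -> True): same = True

[50, 30, 32, 84]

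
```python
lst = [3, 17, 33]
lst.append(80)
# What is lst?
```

[3, 17, 33, 80]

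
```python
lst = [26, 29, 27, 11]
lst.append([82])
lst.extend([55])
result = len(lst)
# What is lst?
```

After line 1: lst = [26, 29, 27, 11]
After line 2 (append adds [82] as single element): lst = [26, 29, 27, 11, [82]]
After line 3 (extend unpacks [55], adds 55): lst = [26, 29, 27, 11, [82], 55]
After line 4: result = len(lst) = 6

[26, 29, 27, 11, [82], 55]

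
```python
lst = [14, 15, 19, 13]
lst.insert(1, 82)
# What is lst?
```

[14, 82, 15, 19, 13]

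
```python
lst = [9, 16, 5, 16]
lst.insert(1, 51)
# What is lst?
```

[9, 51, 16, 5, 16]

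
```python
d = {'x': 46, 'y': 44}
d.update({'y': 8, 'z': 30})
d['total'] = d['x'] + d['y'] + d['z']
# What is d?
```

After line 1: d = {'x': 46, 'y': 44}
After line 2 (y overwritten, z added): d = {'x': 46, 'y': 8, 'z': 30}
After line 3 (total = 46 + 8 + 30 = 84): d = {'x': 46, 'y': 8, 'z': 30, 'total': 84}

{'x': 46, 'y': 8, 'z': 30, 'total': 84}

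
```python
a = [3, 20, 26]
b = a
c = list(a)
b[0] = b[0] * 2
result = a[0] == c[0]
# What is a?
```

After line 1: a = [3, 20, 26]
After line 2 (b = a, alias): a = [3, 20, 26], b = [3, 20, 26]
After line 3 (c = list(a) is a copy, new object): c = [3, 20, 26]
After line 4 (b[0] = 3 * 2 = 6; mutates shared a/b): a = b = [6, 20, 26], c = [3, 20, 26]
After line 5 (a[0] = 6, c[0] = 3; result = False)

[6, 20, 26]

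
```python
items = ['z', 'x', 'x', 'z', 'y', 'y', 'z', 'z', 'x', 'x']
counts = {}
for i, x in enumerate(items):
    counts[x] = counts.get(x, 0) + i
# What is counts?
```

Initial: counts = {}, items = ['z', 'x', 'x', 'z', 'y', 'y', 'z', 'z', 'x', 'x']
i=0, x='z': counts = {'z': 0}
i=1, x='x': counts = {'z': 0, 'x': 1}
i=2, x='x': counts = {'z': 0, 'x': 3}
i=3, x='z': counts = {'z': 3, 'x': 3}
i=4, x='y': counts = {'z': 3, 'x': 3, 'y': 4}
i=5, x='y': counts = {'z': 3, 'x': 3, 'y': 9}
i=6, x='z': counts = {'z': 9, 'x': 3, 'y': 9}
i=7, x='z': counts = {'z': 16, 'x': 3, 'y': 9}
i=8, x='x': counts = {'z': 16, 'x': 11, 'y': 9}
i=9, x='x': counts = {'z': 16, 'x': 20, 'y': 9}

{'z': 16, 'x': 20, 'y': 9}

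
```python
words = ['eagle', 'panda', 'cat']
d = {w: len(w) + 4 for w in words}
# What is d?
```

{'eagle': 9, 'panda': 9, 'cat': 7}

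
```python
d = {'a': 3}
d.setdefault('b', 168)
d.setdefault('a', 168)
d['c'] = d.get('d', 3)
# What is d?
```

After line 1: d = {'a': 3}
After line 2 (setdefault adds 'b'=168): d = {'a': 3, 'b': 168}
After line 3 (setdefault 'a' no-op, already exists): d = {'a': 3, 'b': 168}
After line 4 (get('d', 3) returns default since 'd' not in d): d = {'a': 3, 'b': 168, 'c': 3}

{'a': 3, 'b': 168, 'c': 3}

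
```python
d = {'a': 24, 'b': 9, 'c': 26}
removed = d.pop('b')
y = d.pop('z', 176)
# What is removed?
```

After line 1: d = {'a': 24, 'b': 9, 'c': 26}
After line 2 (pop 'b' returns 9): d = {'a': 24, 'c': 26}, removed = 9
After line 3 (pop 'z' missing, returns default 176): d = {'a': 24, 'c': 26}, y = 176

9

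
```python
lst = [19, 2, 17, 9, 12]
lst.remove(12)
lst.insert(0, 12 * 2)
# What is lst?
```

After line 1: lst = [19, 2, 17, 9, 12]
After line 2 (remove first 12): lst = [19, 2, 17, 9]
After line 3 (insert 24 at index 0): lst = [24, 19, 2, 17, 9]

[24, 19, 2, 17, 9]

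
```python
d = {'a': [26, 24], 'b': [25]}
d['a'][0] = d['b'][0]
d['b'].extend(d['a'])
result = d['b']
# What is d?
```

After line 1: d = {'a': [26, 24], 'b': [25]}
After line 2 (a[0] = b[0] = 25): d = {'a': [25, 24], 'b': [25]}
After line 3 (b.extend(a) appends [25, 24]): d = {'a': [25, 24], 'b': [25, 25, 24]}
After line 4: result = d['b'] = [25, 25, 24]

{'a': [25, 24], 'b': [25, 25, 24]}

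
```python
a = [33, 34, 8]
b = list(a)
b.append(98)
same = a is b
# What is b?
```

After line 1: a = [33, 34, 8]
After line 2 (b = list(a) is a shallow copy, new object): a = [33, 34, 8], b = [33, 34, 8]
After line 3 (append only mutates b): a = [33, 34, 8], b = [33, 34, 8, 98]
After line 4 (same = a is b; different objects -> False): same = False

[33, 34, 8, 98]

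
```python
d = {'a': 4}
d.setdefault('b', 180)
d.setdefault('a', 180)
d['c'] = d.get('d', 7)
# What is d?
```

After line 1: d = {'a': 4}
After line 2 (setdefault adds 'b'=180): d = {'a': 4, 'b': 180}
After line 3 (setdefault 'a' no-op, already exists): d = {'a': 4, 'b': 180}
After line 4 (get('d', 7) returns default since 'd' not in d): d = {'a': 4, 'b': 180, 'c': 7}

{'a': 4, 'b': 180, 'c': 7}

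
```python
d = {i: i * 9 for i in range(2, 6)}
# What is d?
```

{2: 18, 3: 27, 4: 36, 5: 45}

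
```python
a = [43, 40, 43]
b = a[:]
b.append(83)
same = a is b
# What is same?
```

After line 1: a = [43, 40, 43]
After line 2 (b = a[:] is a shallow copy, new object): a = [43, 40, 43], b = [43, 40, 43]
After line 3 (append only mutates b): a = [43, 40, 43], b = [43, 40, 43, 83]
After line 4 (same = a is b; different objects -> False): same = False

False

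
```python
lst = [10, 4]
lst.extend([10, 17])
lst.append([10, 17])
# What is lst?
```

After line 1: lst = [10, 4]
After line 2 (extend unpacks [10, 17]): lst = [10, 4, 10, 17]
After line 3 (append adds [10, 17] as single element): lst = [10, 4, 10, 17, [10, 17]]

[10, 4, 10, 17, [10, 17]]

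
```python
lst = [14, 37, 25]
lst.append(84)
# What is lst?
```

[14, 37, 25, 84]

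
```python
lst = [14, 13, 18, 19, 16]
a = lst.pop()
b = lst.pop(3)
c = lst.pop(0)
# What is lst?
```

After line 1: lst = [14, 13, 18, 19, 16]
After line 2 (pop() -> a = 16): lst = [14, 13, 18, 19]
After line 3 (pop(3) -> b = 19): lst = [14, 13, 18]
After line 4 (pop(0) -> c = 14): lst = [13, 18]

[13, 18]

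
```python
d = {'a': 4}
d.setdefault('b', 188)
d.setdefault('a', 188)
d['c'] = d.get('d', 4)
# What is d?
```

After line 1: d = {'a': 4}
After line 2 (setdefault adds 'b'=188): d = {'a': 4, 'b': 188}
After line 3 (setdefault 'a' no-op, already exists): d = {'a': 4, 'b': 188}
After line 4 (get('d', 4) returns default since 'd' not in d): d = {'a': 4, 'b': 188, 'c': 4}

{'a': 4, 'b': 188, 'c': 4}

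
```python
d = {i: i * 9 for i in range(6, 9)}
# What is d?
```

{6: 54, 7: 63, 8: 72}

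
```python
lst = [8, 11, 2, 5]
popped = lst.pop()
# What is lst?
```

[8, 11, 2]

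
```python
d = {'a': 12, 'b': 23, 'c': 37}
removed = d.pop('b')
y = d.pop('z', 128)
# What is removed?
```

After line 1: d = {'a': 12, 'b': 23, 'c': 37}
After line 2 (pop 'b' returns 23): d = {'a': 12, 'c': 37}, removed = 23
After line 3 (pop 'z' missing, returns default 128): d = {'a': 12, 'c': 37}, y = 128

23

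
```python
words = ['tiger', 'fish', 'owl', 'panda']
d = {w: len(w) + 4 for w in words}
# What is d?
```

{'tiger': 9, 'fish': 8, 'owl': 7, 'panda': 9}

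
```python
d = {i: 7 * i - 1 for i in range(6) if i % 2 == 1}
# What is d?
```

{1: 6, 3: 20, 5: 34}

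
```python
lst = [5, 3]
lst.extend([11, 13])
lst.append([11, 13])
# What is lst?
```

After line 1: lst = [5, 3]
After line 2 (extend unpacks [11, 13]): lst = [5, 3, 11, 13]
After line 3 (append adds [11, 13] as single element): lst = [5, 3, 11, 13, [11, 13]]

[5, 3, 11, 13, [11, 13]]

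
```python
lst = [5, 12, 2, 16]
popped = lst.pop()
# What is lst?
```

[5, 12, 2]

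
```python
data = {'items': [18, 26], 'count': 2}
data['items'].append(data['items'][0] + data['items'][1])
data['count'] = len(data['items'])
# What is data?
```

After line 1: data = {'items': [18, 26], 'count': 2}
After line 2 (append 18 + 26 = 44): data = {'items': [18, 26, 44], 'count': 2}
After line 3 (count = len(items) = 3): data = {'items': [18, 26, 44], 'count': 3}

{'items': [18, 26, 44], 'count': 3}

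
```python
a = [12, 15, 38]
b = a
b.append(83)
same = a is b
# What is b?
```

After line 1: a = [12, 15, 38]
After line 2 (b = a is an alias, same object): a = [12, 15, 38], b = [12, 15, 38]
After line 3 (b.append mutates the shared list): a = [12, 15, 38, 83], b = [12, 15, 38, 83]
After line 4 (same = a is b; same object -> True): same = True

[12, 15, 38, 83]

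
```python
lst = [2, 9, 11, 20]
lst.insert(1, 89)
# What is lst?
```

[2, 89, 9, 11, 20]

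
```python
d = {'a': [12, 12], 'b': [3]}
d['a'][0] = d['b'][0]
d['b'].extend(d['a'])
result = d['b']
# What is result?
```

After line 1: d = {'a': [12, 12], 'b': [3]}
After line 2 (a[0] = b[0] = 3): d = {'a': [3, 12], 'b': [3]}
After line 3 (b.extend(a) appends [3, 12]): d = {'a': [3, 12], 'b': [3, 3, 12]}
After line 4: result = d['b'] = [3, 3, 12]

[3, 3, 12]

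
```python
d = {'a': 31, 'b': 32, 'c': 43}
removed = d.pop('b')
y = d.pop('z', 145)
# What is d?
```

After line 1: d = {'a': 31, 'b': 32, 'c': 43}
After line 2 (pop 'b' returns 32): d = {'a': 31, 'c': 43}, removed = 32
After line 3 (pop 'z' missing, returns default 145): d = {'a': 31, 'c': 43}, y = 145

{'a': 31, 'c': 43}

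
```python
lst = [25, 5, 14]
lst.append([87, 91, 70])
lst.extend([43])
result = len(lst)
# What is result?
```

After line 1: lst = [25, 5, 14]
After line 2 (append adds [87, 91, 70] as single element): lst = [25, 5, 14, [87, 91, 70]]
After line 3 (extend unpacks [43], adds 43): lst = [25, 5, 14, [87, 91, 70], 43]
After line 4: result = len(lst) = 5

5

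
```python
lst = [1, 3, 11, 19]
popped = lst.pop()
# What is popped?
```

19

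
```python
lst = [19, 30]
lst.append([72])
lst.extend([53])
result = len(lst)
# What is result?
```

After line 1: lst = [19, 30]
After line 2 (append adds [72] as single element): lst = [19, 30, [72]]
After line 3 (extend unpacks [53], adds 53): lst = [19, 30, [72], 53]
After line 4: result = len(lst) = 4

4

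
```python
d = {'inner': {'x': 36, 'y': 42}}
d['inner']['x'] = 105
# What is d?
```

After line 1: d = {'inner': {'x': 36, 'y': 42}}
After line 2 (inner x overwritten): d = {'inner': {'x': 105, 'y': 42}}

{'inner': {'x': 105, 'y': 42}}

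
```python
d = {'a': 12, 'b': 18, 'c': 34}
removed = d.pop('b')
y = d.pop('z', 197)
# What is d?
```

After line 1: d = {'a': 12, 'b': 18, 'c': 34}
After line 2 (pop 'b' returns 18): d = {'a': 12, 'c': 34}, removed = 18
After line 3 (pop 'z' missing, returns default 197): d = {'a': 12, 'c': 34}, y = 197

{'a': 12, 'c': 34}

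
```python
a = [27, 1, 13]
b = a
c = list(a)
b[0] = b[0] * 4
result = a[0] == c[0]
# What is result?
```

After line 1: a = [27, 1, 13]
After line 2 (b = a, alias): a = [27, 1, 13], b = [27, 1, 13]
After line 3 (c = list(a) is a copy, new object): c = [27, 1, 13]
After line 4 (b[0] = 27 * 4 = 108; mutates shared a/b): a = b = [108, 1, 13], c = [27, 1, 13]
After line 5 (a[0] = 108, c[0] = 27; result = False)

False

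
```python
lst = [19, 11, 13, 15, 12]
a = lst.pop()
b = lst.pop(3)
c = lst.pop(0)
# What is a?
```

After line 1: lst = [19, 11, 13, 15, 12]
After line 2 (pop() -> a = 12): lst = [19, 11, 13, 15]
After line 3 (pop(3) -> b = 15): lst = [19, 11, 13]
After line 4 (pop(0) -> c = 19): lst = [11, 13]

12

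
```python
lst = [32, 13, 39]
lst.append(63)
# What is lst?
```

[32, 13, 39, 63]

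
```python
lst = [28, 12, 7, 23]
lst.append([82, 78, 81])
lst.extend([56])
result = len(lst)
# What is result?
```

After line 1: lst = [28, 12, 7, 23]
After line 2 (append adds [82, 78, 81] as single element): lst = [28, 12, 7, 23, [82, 78, 81]]
After line 3 (extend unpacks [56], adds 56): lst = [28, 12, 7, 23, [82, 78, 81], 56]
After line 4: result = len(lst) = 6

6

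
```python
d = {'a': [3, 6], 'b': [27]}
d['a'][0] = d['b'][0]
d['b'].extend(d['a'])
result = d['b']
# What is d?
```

After line 1: d = {'a': [3, 6], 'b': [27]}
After line 2 (a[0] = b[0] = 27): d = {'a': [27, 6], 'b': [27]}
After line 3 (b.extend(a) appends [27, 6]): d = {'a': [27, 6], 'b': [27, 27, 6]}
After line 4: result = d['b'] = [27, 27, 6]

{'a': [27, 6], 'b': [27, 27, 6]}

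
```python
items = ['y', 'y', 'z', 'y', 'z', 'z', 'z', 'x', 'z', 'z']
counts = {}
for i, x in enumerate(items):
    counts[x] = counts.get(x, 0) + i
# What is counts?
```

Initial: counts = {}, items = ['y', 'y', 'z', 'y', 'z', 'z', 'z', 'x', 'z', 'z']
i=0, x='y': counts = {'y': 0}
i=1, x='y': counts = {'y': 1}
i=2, x='z': counts = {'y': 1, 'z': 2}
i=3, x='y': counts = {'y': 4, 'z': 2}
i=4, x='z': counts = {'y': 4, 'z': 6}
i=5, x='z': counts = {'y': 4, 'z': 11}
i=6, x='z': counts = {'y': 4, 'z': 17}
i=7, x='x': counts = {'y': 4, 'z': 17, 'x': 7}
i=8, x='z': counts = {'y': 4, 'z': 25, 'x': 7}
i=9, x='z': counts = {'y': 4, 'z': 34, 'x': 7}

{'y': 4, 'z': 34, 'x': 7}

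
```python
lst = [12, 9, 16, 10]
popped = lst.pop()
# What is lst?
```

[12, 9, 16]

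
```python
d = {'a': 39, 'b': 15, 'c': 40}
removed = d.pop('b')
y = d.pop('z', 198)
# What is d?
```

After line 1: d = {'a': 39, 'b': 15, 'c': 40}
After line 2 (pop 'b' returns 15): d = {'a': 39, 'c': 40}, removed = 15
After line 3 (pop 'z' missing, returns default 198): d = {'a': 39, 'c': 40}, y = 198

{'a': 39, 'c': 40}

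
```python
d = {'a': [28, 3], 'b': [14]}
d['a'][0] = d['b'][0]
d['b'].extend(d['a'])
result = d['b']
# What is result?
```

After line 1: d = {'a': [28, 3], 'b': [14]}
After line 2 (a[0] = b[0] = 14): d = {'a': [14, 3], 'b': [14]}
After line 3 (b.extend(a) appends [14, 3]): d = {'a': [14, 3], 'b': [14, 14, 3]}
After line 4: result = d['b'] = [14, 14, 3]

[14, 14, 3]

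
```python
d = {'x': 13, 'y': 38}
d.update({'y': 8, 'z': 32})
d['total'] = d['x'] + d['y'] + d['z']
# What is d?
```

After line 1: d = {'x': 13, 'y': 38}
After line 2 (y overwritten, z added): d = {'x': 13, 'y': 8, 'z': 32}
After line 3 (total = 13 + 8 + 32 = 53): d = {'x': 13, 'y': 8, 'z': 32, 'total': 53}

{'x': 13, 'y': 8, 'z': 32, 'total': 53}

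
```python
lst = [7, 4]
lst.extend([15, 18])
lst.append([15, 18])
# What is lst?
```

After line 1: lst = [7, 4]
After line 2 (extend unpacks [15, 18]): lst = [7, 4, 15, 18]
After line 3 (append adds [15, 18] as single element): lst = [7, 4, 15, 18, [15, 18]]

[7, 4, 15, 18, [15, 18]]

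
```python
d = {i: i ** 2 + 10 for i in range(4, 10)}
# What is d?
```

{4: 26, 5: 35, 6: 46, 7: 59, 8: 74, 9: 91}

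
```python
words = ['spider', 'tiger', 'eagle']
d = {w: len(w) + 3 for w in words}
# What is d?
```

{'spider': 9, 'tiger': 8, 'eagle': 8}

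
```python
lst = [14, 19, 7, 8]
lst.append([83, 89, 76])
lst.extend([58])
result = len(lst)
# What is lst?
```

After line 1: lst = [14, 19, 7, 8]
After line 2 (append adds [83, 89, 76] as single element): lst = [14, 19, 7, 8, [83, 89, 76]]
After line 3 (extend unpacks [58], adds 58): lst = [14, 19, 7, 8, [83, 89, 76], 58]
After line 4: result = len(lst) = 6

[14, 19, 7, 8, [83, 89, 76], 58]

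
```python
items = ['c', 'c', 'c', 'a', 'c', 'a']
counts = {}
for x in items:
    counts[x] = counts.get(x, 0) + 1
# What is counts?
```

Initial: counts = {}, items = ['c', 'c', 'c', 'a', 'c', 'a']
See 'c': counts = {'c': 1}
See 'c': counts = {'c': 2}
See 'c': counts = {'c': 3}
See 'a': counts = {'c': 3, 'a': 1}
See 'c': counts = {'c': 4, 'a': 1}
See 'a': counts = {'c': 4, 'a': 2}

{'c': 4, 'a': 2}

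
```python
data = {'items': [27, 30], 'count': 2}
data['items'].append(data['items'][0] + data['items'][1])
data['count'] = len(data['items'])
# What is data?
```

After line 1: data = {'items': [27, 30], 'count': 2}
After line 2 (append 27 + 30 = 57): data = {'items': [27, 30, 57], 'count': 2}
After line 3 (count = len(items) = 3): data = {'items': [27, 30, 57], 'count': 3}

{'items': [27, 30, 57], 'count': 3}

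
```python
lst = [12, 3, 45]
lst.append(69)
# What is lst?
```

[12, 3, 45, 69]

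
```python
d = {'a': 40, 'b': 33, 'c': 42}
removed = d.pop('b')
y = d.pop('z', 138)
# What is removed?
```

After line 1: d = {'a': 40, 'b': 33, 'c': 42}
After line 2 (pop 'b' returns 33): d = {'a': 40, 'c': 42}, removed = 33
After line 3 (pop 'z' missing, returns default 138): d = {'a': 40, 'c': 42}, y = 138

33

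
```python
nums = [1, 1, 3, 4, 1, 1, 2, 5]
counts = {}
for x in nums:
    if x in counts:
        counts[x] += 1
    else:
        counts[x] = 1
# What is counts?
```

Initial: counts = {}, nums = [1, 1, 3, 4, 1, 1, 2, 5]
See 1: counts = {1: 1}
See 1: counts = {1: 2}
See 3: counts = {1: 2, 3: 1}
See 4: counts = {1: 2, 3: 1, 4: 1}
See 1: counts = {1: 3, 3: 1, 4: 1}
See 1: counts = {1: 4, 3: 1, 4: 1}
See 2: counts = {1: 4, 3: 1, 4: 1, 2: 1}
See 5: counts = {1: 4, 3: 1, 4: 1, 2: 1, 5: 1}

{1: 4, 3: 1, 4: 1, 2: 1, 5: 1}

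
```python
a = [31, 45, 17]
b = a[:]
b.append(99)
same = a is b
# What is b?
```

After line 1: a = [31, 45, 17]
After line 2 (b = a[:] is a shallow copy, new object): a = [31, 45, 17], b = [31, 45, 17]
After line 3 (append only mutates b): a = [31, 45, 17], b = [31, 45, 17, 99]
After line 4 (same = a is b; different objects -> False): same = False

[31, 45, 17, 99]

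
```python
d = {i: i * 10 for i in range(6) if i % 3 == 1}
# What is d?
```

{1: 10, 4: 40}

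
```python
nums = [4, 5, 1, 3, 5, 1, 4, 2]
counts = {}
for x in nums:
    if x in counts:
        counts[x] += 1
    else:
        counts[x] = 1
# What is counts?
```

Initial: counts = {}, nums = [4, 5, 1, 3, 5, 1, 4, 2]
See 4: counts = {4: 1}
See 5: counts = {4: 1, 5: 1}
See 1: counts = {4: 1, 5: 1, 1: 1}
See 3: counts = {4: 1, 5: 1, 1: 1, 3: 1}
See 5: counts = {4: 1, 5: 2, 1: 1, 3: 1}
See 1: counts = {4: 1, 5: 2, 1: 2, 3: 1}
See 4: counts = {4: 2, 5: 2, 1: 2, 3: 1}
See 2: counts = {4: 2, 5: 2, 1: 2, 3: 1, 2: 1}

{4: 2, 5: 2, 1: 2, 3: 1, 2: 1}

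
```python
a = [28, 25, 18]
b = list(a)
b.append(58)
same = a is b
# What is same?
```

After line 1: a = [28, 25, 18]
After line 2 (b = list(a) is a shallow copy, new object): a = [28, 25, 18], b = [28, 25, 18]
After line 3 (append only mutates b): a = [28, 25, 18], b = [28, 25, 18, 58]
After line 4 (same = a is b; different objects -> False): same = False

False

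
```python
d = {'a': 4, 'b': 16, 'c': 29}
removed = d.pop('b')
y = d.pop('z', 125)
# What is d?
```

After line 1: d = {'a': 4, 'b': 16, 'c': 29}
After line 2 (pop 'b' returns 16): d = {'a': 4, 'c': 29}, removed = 16
After line 3 (pop 'z' missing, returns default 125): d = {'a': 4, 'c': 29}, y = 125

{'a': 4, 'c': 29}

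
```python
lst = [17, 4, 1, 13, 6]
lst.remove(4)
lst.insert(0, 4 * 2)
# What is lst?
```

After line 1: lst = [17, 4, 1, 13, 6]
After line 2 (remove first 4): lst = [17, 1, 13, 6]
After line 3 (insert 8 at index 0): lst = [8, 17, 1, 13, 6]

[8, 17, 1, 13, 6]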